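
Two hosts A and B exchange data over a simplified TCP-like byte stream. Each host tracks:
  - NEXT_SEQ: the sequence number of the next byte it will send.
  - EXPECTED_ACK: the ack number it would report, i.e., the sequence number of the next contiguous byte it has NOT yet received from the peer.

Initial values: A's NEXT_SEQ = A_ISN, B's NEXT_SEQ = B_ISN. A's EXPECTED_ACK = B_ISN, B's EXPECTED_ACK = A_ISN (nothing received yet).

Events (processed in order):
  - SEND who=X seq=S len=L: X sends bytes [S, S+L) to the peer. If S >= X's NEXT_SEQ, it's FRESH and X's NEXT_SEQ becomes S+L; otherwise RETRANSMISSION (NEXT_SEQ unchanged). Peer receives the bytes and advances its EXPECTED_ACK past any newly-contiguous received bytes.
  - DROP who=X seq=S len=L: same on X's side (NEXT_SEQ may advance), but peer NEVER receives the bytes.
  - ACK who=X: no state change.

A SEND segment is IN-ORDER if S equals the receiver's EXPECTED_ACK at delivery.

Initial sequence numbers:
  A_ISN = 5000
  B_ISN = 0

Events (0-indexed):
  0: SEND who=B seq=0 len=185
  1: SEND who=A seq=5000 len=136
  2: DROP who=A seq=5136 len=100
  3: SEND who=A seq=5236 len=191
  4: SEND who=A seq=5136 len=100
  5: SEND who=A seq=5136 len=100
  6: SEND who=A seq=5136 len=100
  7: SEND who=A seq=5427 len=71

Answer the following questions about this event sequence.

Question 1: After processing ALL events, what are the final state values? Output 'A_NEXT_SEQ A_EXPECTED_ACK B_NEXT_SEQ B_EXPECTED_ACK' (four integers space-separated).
After event 0: A_seq=5000 A_ack=185 B_seq=185 B_ack=5000
After event 1: A_seq=5136 A_ack=185 B_seq=185 B_ack=5136
After event 2: A_seq=5236 A_ack=185 B_seq=185 B_ack=5136
After event 3: A_seq=5427 A_ack=185 B_seq=185 B_ack=5136
After event 4: A_seq=5427 A_ack=185 B_seq=185 B_ack=5427
After event 5: A_seq=5427 A_ack=185 B_seq=185 B_ack=5427
After event 6: A_seq=5427 A_ack=185 B_seq=185 B_ack=5427
After event 7: A_seq=5498 A_ack=185 B_seq=185 B_ack=5498

Answer: 5498 185 185 5498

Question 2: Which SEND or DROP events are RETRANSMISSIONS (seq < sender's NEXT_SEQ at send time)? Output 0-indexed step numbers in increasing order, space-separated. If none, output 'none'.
Answer: 4 5 6

Derivation:
Step 0: SEND seq=0 -> fresh
Step 1: SEND seq=5000 -> fresh
Step 2: DROP seq=5136 -> fresh
Step 3: SEND seq=5236 -> fresh
Step 4: SEND seq=5136 -> retransmit
Step 5: SEND seq=5136 -> retransmit
Step 6: SEND seq=5136 -> retransmit
Step 7: SEND seq=5427 -> fresh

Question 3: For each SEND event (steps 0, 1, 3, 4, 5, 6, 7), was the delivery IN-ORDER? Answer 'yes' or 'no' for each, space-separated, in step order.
Step 0: SEND seq=0 -> in-order
Step 1: SEND seq=5000 -> in-order
Step 3: SEND seq=5236 -> out-of-order
Step 4: SEND seq=5136 -> in-order
Step 5: SEND seq=5136 -> out-of-order
Step 6: SEND seq=5136 -> out-of-order
Step 7: SEND seq=5427 -> in-order

Answer: yes yes no yes no no yes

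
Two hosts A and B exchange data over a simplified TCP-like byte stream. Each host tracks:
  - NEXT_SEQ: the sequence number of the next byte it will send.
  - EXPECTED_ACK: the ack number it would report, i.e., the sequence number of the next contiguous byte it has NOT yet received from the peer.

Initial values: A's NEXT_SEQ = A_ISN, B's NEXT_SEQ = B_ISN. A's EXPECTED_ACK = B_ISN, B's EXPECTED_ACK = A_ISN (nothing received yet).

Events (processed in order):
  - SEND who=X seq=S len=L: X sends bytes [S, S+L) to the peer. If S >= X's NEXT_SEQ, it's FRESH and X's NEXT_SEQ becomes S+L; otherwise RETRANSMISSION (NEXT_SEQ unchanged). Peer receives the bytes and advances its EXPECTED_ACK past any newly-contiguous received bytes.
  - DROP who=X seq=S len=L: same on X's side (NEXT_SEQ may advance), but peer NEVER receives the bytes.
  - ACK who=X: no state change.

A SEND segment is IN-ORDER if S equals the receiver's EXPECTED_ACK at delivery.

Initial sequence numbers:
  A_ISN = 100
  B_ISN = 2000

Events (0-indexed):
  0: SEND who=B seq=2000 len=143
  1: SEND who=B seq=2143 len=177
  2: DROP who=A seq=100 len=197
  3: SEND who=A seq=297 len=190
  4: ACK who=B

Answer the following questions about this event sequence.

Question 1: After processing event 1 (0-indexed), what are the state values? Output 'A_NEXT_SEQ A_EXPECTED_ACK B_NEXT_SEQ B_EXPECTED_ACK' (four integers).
After event 0: A_seq=100 A_ack=2143 B_seq=2143 B_ack=100
After event 1: A_seq=100 A_ack=2320 B_seq=2320 B_ack=100

100 2320 2320 100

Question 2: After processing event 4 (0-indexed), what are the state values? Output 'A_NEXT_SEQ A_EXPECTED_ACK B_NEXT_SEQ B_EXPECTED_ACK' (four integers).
After event 0: A_seq=100 A_ack=2143 B_seq=2143 B_ack=100
After event 1: A_seq=100 A_ack=2320 B_seq=2320 B_ack=100
After event 2: A_seq=297 A_ack=2320 B_seq=2320 B_ack=100
After event 3: A_seq=487 A_ack=2320 B_seq=2320 B_ack=100
After event 4: A_seq=487 A_ack=2320 B_seq=2320 B_ack=100

487 2320 2320 100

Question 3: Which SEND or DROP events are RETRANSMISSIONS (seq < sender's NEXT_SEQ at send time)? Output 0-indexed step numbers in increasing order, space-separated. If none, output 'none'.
Answer: none

Derivation:
Step 0: SEND seq=2000 -> fresh
Step 1: SEND seq=2143 -> fresh
Step 2: DROP seq=100 -> fresh
Step 3: SEND seq=297 -> fresh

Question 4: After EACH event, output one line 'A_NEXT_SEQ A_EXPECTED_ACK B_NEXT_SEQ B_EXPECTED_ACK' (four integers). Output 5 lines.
100 2143 2143 100
100 2320 2320 100
297 2320 2320 100
487 2320 2320 100
487 2320 2320 100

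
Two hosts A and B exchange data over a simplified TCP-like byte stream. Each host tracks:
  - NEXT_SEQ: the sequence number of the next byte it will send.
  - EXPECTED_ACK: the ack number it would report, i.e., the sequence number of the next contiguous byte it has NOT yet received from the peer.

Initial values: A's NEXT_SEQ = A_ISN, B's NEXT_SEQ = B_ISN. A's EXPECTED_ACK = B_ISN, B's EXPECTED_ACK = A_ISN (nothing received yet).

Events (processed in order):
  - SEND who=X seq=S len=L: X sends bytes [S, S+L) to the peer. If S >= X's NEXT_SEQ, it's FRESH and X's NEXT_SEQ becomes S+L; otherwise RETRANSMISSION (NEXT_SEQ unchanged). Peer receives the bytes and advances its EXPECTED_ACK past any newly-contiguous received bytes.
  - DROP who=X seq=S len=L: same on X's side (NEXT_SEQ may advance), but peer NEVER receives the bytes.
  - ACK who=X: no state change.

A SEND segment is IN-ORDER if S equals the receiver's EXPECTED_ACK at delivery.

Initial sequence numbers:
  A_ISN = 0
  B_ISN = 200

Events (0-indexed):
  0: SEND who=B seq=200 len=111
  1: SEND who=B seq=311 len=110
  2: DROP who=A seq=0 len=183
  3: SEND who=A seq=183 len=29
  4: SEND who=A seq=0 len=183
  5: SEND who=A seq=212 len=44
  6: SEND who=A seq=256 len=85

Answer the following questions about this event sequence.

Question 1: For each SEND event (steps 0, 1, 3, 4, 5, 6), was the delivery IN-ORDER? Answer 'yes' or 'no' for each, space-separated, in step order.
Step 0: SEND seq=200 -> in-order
Step 1: SEND seq=311 -> in-order
Step 3: SEND seq=183 -> out-of-order
Step 4: SEND seq=0 -> in-order
Step 5: SEND seq=212 -> in-order
Step 6: SEND seq=256 -> in-order

Answer: yes yes no yes yes yes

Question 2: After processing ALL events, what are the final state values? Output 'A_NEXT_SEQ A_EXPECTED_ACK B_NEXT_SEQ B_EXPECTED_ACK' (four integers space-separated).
After event 0: A_seq=0 A_ack=311 B_seq=311 B_ack=0
After event 1: A_seq=0 A_ack=421 B_seq=421 B_ack=0
After event 2: A_seq=183 A_ack=421 B_seq=421 B_ack=0
After event 3: A_seq=212 A_ack=421 B_seq=421 B_ack=0
After event 4: A_seq=212 A_ack=421 B_seq=421 B_ack=212
After event 5: A_seq=256 A_ack=421 B_seq=421 B_ack=256
After event 6: A_seq=341 A_ack=421 B_seq=421 B_ack=341

Answer: 341 421 421 341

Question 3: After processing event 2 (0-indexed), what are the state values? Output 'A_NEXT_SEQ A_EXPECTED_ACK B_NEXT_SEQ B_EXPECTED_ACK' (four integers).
After event 0: A_seq=0 A_ack=311 B_seq=311 B_ack=0
After event 1: A_seq=0 A_ack=421 B_seq=421 B_ack=0
After event 2: A_seq=183 A_ack=421 B_seq=421 B_ack=0

183 421 421 0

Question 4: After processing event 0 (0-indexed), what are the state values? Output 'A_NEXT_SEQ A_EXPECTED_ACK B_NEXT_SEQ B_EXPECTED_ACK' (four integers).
After event 0: A_seq=0 A_ack=311 B_seq=311 B_ack=0

0 311 311 0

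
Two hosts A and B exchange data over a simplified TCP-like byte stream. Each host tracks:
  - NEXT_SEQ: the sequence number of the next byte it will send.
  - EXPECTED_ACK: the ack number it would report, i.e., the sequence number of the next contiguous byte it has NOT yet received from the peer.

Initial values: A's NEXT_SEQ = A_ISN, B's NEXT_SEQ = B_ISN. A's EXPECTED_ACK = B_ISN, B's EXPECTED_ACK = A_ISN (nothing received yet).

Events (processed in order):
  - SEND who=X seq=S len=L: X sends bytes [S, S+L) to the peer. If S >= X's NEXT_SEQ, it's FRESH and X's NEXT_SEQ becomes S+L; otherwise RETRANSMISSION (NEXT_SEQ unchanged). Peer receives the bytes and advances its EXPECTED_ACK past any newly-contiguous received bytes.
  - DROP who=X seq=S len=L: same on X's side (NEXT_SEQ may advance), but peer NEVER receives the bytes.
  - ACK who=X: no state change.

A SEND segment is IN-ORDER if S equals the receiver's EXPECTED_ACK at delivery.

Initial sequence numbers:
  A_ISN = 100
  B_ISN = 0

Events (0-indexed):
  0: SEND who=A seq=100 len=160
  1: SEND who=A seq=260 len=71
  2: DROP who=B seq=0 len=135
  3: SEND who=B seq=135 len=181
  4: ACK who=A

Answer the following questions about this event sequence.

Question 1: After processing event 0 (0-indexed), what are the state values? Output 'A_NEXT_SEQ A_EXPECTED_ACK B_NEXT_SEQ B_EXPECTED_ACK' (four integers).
After event 0: A_seq=260 A_ack=0 B_seq=0 B_ack=260

260 0 0 260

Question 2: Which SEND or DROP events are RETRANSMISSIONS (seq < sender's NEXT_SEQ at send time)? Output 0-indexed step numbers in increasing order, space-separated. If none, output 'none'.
Answer: none

Derivation:
Step 0: SEND seq=100 -> fresh
Step 1: SEND seq=260 -> fresh
Step 2: DROP seq=0 -> fresh
Step 3: SEND seq=135 -> fresh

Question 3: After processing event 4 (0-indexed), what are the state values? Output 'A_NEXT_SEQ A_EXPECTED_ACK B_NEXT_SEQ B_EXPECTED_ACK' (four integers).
After event 0: A_seq=260 A_ack=0 B_seq=0 B_ack=260
After event 1: A_seq=331 A_ack=0 B_seq=0 B_ack=331
After event 2: A_seq=331 A_ack=0 B_seq=135 B_ack=331
After event 3: A_seq=331 A_ack=0 B_seq=316 B_ack=331
After event 4: A_seq=331 A_ack=0 B_seq=316 B_ack=331

331 0 316 331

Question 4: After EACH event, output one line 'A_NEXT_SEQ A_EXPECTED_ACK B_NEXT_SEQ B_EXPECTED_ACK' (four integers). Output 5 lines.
260 0 0 260
331 0 0 331
331 0 135 331
331 0 316 331
331 0 316 331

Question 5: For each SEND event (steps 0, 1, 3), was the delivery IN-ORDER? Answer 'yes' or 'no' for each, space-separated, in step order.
Step 0: SEND seq=100 -> in-order
Step 1: SEND seq=260 -> in-order
Step 3: SEND seq=135 -> out-of-order

Answer: yes yes no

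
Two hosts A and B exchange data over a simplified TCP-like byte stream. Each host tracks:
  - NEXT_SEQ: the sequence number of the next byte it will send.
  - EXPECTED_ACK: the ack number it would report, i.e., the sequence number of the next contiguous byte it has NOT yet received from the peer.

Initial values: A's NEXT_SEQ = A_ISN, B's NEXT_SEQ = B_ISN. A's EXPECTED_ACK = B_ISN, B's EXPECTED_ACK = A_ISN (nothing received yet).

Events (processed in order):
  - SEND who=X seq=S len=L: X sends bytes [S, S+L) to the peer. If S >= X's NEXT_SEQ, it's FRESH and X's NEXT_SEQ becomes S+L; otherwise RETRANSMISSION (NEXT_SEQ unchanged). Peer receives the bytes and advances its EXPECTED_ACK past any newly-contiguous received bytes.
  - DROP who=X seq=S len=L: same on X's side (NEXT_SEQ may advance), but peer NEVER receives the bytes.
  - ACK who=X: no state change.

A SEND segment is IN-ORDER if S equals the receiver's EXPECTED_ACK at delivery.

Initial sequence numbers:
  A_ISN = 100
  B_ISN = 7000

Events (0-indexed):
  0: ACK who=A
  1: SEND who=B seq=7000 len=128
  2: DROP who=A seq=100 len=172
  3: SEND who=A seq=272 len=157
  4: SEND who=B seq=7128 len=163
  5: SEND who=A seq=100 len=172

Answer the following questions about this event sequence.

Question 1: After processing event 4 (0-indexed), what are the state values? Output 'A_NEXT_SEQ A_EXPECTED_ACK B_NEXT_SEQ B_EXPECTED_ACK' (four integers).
After event 0: A_seq=100 A_ack=7000 B_seq=7000 B_ack=100
After event 1: A_seq=100 A_ack=7128 B_seq=7128 B_ack=100
After event 2: A_seq=272 A_ack=7128 B_seq=7128 B_ack=100
After event 3: A_seq=429 A_ack=7128 B_seq=7128 B_ack=100
After event 4: A_seq=429 A_ack=7291 B_seq=7291 B_ack=100

429 7291 7291 100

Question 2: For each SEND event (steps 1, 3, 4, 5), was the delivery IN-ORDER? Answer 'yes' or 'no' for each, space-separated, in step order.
Answer: yes no yes yes

Derivation:
Step 1: SEND seq=7000 -> in-order
Step 3: SEND seq=272 -> out-of-order
Step 4: SEND seq=7128 -> in-order
Step 5: SEND seq=100 -> in-order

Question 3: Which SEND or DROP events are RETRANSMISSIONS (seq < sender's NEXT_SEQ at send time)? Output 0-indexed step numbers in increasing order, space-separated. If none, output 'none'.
Step 1: SEND seq=7000 -> fresh
Step 2: DROP seq=100 -> fresh
Step 3: SEND seq=272 -> fresh
Step 4: SEND seq=7128 -> fresh
Step 5: SEND seq=100 -> retransmit

Answer: 5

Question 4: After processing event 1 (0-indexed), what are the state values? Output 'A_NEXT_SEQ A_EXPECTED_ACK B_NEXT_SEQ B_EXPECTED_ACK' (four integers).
After event 0: A_seq=100 A_ack=7000 B_seq=7000 B_ack=100
After event 1: A_seq=100 A_ack=7128 B_seq=7128 B_ack=100

100 7128 7128 100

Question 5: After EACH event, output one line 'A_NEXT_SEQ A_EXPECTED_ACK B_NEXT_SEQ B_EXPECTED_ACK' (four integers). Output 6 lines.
100 7000 7000 100
100 7128 7128 100
272 7128 7128 100
429 7128 7128 100
429 7291 7291 100
429 7291 7291 429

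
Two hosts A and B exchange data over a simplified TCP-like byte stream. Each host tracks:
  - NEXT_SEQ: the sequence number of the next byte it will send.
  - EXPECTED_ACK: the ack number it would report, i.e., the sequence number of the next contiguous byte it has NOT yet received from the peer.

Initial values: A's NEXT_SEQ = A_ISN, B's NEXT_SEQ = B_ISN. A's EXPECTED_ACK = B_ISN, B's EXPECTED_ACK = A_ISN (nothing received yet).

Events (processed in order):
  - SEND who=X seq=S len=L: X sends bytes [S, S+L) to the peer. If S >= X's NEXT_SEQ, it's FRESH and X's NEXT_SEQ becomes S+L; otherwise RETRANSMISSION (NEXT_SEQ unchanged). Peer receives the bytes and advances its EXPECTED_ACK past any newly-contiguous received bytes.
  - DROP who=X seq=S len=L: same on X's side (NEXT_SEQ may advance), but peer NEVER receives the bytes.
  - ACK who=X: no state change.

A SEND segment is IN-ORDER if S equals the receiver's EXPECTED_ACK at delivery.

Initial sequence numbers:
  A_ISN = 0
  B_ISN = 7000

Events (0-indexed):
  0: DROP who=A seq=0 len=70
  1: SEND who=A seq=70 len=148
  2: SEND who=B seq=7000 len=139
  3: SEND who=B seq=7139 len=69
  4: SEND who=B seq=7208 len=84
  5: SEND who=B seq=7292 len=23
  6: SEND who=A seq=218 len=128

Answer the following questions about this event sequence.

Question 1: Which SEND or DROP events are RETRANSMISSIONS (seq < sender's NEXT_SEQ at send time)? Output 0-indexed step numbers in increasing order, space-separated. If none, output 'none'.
Answer: none

Derivation:
Step 0: DROP seq=0 -> fresh
Step 1: SEND seq=70 -> fresh
Step 2: SEND seq=7000 -> fresh
Step 3: SEND seq=7139 -> fresh
Step 4: SEND seq=7208 -> fresh
Step 5: SEND seq=7292 -> fresh
Step 6: SEND seq=218 -> fresh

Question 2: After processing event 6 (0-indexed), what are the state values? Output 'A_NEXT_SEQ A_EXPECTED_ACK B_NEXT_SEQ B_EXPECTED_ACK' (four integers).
After event 0: A_seq=70 A_ack=7000 B_seq=7000 B_ack=0
After event 1: A_seq=218 A_ack=7000 B_seq=7000 B_ack=0
After event 2: A_seq=218 A_ack=7139 B_seq=7139 B_ack=0
After event 3: A_seq=218 A_ack=7208 B_seq=7208 B_ack=0
After event 4: A_seq=218 A_ack=7292 B_seq=7292 B_ack=0
After event 5: A_seq=218 A_ack=7315 B_seq=7315 B_ack=0
After event 6: A_seq=346 A_ack=7315 B_seq=7315 B_ack=0

346 7315 7315 0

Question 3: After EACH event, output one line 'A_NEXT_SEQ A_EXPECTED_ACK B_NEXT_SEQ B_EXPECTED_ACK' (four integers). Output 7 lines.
70 7000 7000 0
218 7000 7000 0
218 7139 7139 0
218 7208 7208 0
218 7292 7292 0
218 7315 7315 0
346 7315 7315 0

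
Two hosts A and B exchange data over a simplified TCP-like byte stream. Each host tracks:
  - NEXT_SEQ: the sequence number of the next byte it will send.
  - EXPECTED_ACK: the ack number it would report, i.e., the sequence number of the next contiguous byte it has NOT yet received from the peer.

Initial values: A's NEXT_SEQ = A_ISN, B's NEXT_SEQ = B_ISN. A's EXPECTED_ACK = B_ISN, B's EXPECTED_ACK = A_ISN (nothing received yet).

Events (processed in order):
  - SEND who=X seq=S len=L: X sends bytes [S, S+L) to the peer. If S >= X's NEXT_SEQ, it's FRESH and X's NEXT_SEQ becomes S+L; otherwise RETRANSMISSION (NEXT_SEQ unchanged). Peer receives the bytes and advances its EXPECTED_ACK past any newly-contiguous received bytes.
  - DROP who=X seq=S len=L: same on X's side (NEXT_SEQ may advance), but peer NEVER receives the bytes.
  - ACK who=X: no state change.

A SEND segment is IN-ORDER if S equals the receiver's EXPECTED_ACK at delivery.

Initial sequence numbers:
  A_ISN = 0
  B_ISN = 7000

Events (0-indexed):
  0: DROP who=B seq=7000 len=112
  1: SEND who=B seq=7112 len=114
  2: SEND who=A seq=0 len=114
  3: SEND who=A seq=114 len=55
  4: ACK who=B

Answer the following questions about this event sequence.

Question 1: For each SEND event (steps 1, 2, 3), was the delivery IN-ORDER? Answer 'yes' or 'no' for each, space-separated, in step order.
Step 1: SEND seq=7112 -> out-of-order
Step 2: SEND seq=0 -> in-order
Step 3: SEND seq=114 -> in-order

Answer: no yes yes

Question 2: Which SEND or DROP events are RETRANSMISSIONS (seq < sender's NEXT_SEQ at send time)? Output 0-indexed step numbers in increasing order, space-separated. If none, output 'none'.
Step 0: DROP seq=7000 -> fresh
Step 1: SEND seq=7112 -> fresh
Step 2: SEND seq=0 -> fresh
Step 3: SEND seq=114 -> fresh

Answer: none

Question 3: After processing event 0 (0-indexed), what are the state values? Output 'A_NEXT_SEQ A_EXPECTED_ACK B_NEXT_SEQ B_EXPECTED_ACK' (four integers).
After event 0: A_seq=0 A_ack=7000 B_seq=7112 B_ack=0

0 7000 7112 0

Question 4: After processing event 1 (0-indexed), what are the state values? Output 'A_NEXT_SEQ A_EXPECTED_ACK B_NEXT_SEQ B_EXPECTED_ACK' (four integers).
After event 0: A_seq=0 A_ack=7000 B_seq=7112 B_ack=0
After event 1: A_seq=0 A_ack=7000 B_seq=7226 B_ack=0

0 7000 7226 0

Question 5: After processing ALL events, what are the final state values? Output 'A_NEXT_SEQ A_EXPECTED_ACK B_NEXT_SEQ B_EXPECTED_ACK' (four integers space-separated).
Answer: 169 7000 7226 169

Derivation:
After event 0: A_seq=0 A_ack=7000 B_seq=7112 B_ack=0
After event 1: A_seq=0 A_ack=7000 B_seq=7226 B_ack=0
After event 2: A_seq=114 A_ack=7000 B_seq=7226 B_ack=114
After event 3: A_seq=169 A_ack=7000 B_seq=7226 B_ack=169
After event 4: A_seq=169 A_ack=7000 B_seq=7226 B_ack=169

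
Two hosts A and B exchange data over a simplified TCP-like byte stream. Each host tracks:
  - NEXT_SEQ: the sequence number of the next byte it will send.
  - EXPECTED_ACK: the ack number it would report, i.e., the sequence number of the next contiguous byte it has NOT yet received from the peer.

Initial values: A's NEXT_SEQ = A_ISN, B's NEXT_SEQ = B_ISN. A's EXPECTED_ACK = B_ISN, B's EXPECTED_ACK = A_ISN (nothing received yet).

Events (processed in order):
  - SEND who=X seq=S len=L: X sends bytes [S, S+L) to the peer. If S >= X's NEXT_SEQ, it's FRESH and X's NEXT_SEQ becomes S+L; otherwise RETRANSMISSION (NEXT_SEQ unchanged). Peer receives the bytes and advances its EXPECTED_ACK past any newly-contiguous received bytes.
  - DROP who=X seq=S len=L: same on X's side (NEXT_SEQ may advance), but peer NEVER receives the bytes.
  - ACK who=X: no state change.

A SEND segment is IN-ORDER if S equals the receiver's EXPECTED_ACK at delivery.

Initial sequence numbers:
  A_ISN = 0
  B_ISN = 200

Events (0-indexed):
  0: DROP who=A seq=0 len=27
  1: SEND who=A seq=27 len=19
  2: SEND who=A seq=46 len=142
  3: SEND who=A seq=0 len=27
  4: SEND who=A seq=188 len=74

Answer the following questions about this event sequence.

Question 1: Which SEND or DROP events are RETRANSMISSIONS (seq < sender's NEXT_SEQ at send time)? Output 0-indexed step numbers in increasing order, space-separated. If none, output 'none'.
Step 0: DROP seq=0 -> fresh
Step 1: SEND seq=27 -> fresh
Step 2: SEND seq=46 -> fresh
Step 3: SEND seq=0 -> retransmit
Step 4: SEND seq=188 -> fresh

Answer: 3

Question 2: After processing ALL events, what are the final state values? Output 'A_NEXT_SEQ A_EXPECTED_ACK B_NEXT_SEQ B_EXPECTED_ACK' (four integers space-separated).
After event 0: A_seq=27 A_ack=200 B_seq=200 B_ack=0
After event 1: A_seq=46 A_ack=200 B_seq=200 B_ack=0
After event 2: A_seq=188 A_ack=200 B_seq=200 B_ack=0
After event 3: A_seq=188 A_ack=200 B_seq=200 B_ack=188
After event 4: A_seq=262 A_ack=200 B_seq=200 B_ack=262

Answer: 262 200 200 262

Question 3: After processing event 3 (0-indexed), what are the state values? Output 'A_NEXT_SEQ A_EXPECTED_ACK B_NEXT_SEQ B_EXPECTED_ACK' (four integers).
After event 0: A_seq=27 A_ack=200 B_seq=200 B_ack=0
After event 1: A_seq=46 A_ack=200 B_seq=200 B_ack=0
After event 2: A_seq=188 A_ack=200 B_seq=200 B_ack=0
After event 3: A_seq=188 A_ack=200 B_seq=200 B_ack=188

188 200 200 188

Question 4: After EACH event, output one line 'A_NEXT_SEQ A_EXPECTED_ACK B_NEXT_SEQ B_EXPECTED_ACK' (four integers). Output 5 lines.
27 200 200 0
46 200 200 0
188 200 200 0
188 200 200 188
262 200 200 262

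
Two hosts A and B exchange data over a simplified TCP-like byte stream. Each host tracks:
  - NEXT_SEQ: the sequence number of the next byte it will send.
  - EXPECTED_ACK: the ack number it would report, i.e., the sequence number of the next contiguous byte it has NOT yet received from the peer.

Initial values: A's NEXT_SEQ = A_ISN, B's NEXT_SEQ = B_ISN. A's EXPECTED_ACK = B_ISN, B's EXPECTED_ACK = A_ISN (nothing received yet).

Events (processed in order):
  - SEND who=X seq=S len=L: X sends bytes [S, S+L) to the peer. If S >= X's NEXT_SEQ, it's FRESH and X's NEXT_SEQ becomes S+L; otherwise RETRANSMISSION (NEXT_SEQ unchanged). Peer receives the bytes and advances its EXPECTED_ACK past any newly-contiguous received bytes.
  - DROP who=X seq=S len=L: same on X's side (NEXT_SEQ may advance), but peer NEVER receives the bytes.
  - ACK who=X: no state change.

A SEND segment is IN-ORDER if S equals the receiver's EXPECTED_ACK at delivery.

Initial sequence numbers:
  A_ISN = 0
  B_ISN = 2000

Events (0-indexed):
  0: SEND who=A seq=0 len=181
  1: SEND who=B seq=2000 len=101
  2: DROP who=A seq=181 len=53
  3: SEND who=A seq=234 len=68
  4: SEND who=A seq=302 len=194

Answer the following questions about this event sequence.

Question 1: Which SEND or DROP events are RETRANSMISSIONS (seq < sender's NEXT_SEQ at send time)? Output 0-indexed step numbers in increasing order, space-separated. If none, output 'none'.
Step 0: SEND seq=0 -> fresh
Step 1: SEND seq=2000 -> fresh
Step 2: DROP seq=181 -> fresh
Step 3: SEND seq=234 -> fresh
Step 4: SEND seq=302 -> fresh

Answer: none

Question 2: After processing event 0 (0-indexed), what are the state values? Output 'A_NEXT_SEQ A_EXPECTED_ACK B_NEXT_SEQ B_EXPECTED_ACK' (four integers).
After event 0: A_seq=181 A_ack=2000 B_seq=2000 B_ack=181

181 2000 2000 181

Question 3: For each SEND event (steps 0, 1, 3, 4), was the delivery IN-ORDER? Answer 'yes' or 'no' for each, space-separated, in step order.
Answer: yes yes no no

Derivation:
Step 0: SEND seq=0 -> in-order
Step 1: SEND seq=2000 -> in-order
Step 3: SEND seq=234 -> out-of-order
Step 4: SEND seq=302 -> out-of-order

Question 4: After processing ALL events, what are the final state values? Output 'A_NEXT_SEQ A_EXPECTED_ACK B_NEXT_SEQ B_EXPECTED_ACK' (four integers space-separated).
After event 0: A_seq=181 A_ack=2000 B_seq=2000 B_ack=181
After event 1: A_seq=181 A_ack=2101 B_seq=2101 B_ack=181
After event 2: A_seq=234 A_ack=2101 B_seq=2101 B_ack=181
After event 3: A_seq=302 A_ack=2101 B_seq=2101 B_ack=181
After event 4: A_seq=496 A_ack=2101 B_seq=2101 B_ack=181

Answer: 496 2101 2101 181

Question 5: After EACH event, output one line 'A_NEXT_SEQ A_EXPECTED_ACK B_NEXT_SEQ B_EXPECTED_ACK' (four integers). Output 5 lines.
181 2000 2000 181
181 2101 2101 181
234 2101 2101 181
302 2101 2101 181
496 2101 2101 181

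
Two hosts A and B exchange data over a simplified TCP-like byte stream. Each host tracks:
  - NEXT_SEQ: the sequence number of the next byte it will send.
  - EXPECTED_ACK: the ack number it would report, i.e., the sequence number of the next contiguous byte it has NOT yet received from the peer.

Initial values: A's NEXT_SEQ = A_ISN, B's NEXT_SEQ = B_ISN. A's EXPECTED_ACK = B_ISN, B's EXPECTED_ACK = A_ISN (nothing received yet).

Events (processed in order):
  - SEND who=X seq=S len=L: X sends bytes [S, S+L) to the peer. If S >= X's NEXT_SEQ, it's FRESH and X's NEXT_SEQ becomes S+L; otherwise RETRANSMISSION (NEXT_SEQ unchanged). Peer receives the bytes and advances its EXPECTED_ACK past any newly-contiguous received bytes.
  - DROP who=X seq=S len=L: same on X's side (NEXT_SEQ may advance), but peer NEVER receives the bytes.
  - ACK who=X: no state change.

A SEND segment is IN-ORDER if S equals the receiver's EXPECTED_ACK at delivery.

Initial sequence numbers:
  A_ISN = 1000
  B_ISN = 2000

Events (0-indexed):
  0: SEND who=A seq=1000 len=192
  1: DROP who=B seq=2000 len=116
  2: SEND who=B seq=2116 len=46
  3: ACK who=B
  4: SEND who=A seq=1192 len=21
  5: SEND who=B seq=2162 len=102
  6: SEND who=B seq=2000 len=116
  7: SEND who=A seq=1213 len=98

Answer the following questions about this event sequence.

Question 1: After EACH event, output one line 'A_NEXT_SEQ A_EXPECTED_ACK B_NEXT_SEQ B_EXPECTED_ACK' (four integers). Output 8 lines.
1192 2000 2000 1192
1192 2000 2116 1192
1192 2000 2162 1192
1192 2000 2162 1192
1213 2000 2162 1213
1213 2000 2264 1213
1213 2264 2264 1213
1311 2264 2264 1311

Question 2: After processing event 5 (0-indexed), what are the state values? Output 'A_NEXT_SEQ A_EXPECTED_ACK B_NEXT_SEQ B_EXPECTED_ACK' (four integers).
After event 0: A_seq=1192 A_ack=2000 B_seq=2000 B_ack=1192
After event 1: A_seq=1192 A_ack=2000 B_seq=2116 B_ack=1192
After event 2: A_seq=1192 A_ack=2000 B_seq=2162 B_ack=1192
After event 3: A_seq=1192 A_ack=2000 B_seq=2162 B_ack=1192
After event 4: A_seq=1213 A_ack=2000 B_seq=2162 B_ack=1213
After event 5: A_seq=1213 A_ack=2000 B_seq=2264 B_ack=1213

1213 2000 2264 1213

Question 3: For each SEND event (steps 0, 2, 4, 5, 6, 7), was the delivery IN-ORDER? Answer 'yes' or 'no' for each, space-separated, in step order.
Answer: yes no yes no yes yes

Derivation:
Step 0: SEND seq=1000 -> in-order
Step 2: SEND seq=2116 -> out-of-order
Step 4: SEND seq=1192 -> in-order
Step 5: SEND seq=2162 -> out-of-order
Step 6: SEND seq=2000 -> in-order
Step 7: SEND seq=1213 -> in-order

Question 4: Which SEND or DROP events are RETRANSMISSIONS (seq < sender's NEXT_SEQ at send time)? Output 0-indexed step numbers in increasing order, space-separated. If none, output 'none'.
Answer: 6

Derivation:
Step 0: SEND seq=1000 -> fresh
Step 1: DROP seq=2000 -> fresh
Step 2: SEND seq=2116 -> fresh
Step 4: SEND seq=1192 -> fresh
Step 5: SEND seq=2162 -> fresh
Step 6: SEND seq=2000 -> retransmit
Step 7: SEND seq=1213 -> fresh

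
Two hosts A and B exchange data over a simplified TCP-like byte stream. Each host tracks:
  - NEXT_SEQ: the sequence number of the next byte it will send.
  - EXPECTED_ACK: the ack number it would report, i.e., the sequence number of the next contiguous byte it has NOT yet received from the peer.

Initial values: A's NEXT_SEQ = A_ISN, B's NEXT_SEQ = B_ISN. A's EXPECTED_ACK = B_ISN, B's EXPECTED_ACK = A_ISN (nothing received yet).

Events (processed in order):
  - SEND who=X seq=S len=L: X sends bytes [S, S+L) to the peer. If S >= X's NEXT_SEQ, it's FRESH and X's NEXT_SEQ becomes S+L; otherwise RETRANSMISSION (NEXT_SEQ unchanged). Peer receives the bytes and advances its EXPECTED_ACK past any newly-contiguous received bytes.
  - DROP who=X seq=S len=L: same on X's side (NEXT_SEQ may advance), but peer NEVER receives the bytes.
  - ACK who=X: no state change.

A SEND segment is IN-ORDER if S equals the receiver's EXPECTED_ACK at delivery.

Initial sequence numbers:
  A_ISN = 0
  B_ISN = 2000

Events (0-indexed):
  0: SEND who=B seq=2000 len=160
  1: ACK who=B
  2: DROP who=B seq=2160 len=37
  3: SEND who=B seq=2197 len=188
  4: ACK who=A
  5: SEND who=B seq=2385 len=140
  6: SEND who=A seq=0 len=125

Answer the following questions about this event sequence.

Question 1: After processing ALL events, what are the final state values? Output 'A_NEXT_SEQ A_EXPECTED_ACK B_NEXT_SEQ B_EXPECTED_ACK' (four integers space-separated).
Answer: 125 2160 2525 125

Derivation:
After event 0: A_seq=0 A_ack=2160 B_seq=2160 B_ack=0
After event 1: A_seq=0 A_ack=2160 B_seq=2160 B_ack=0
After event 2: A_seq=0 A_ack=2160 B_seq=2197 B_ack=0
After event 3: A_seq=0 A_ack=2160 B_seq=2385 B_ack=0
After event 4: A_seq=0 A_ack=2160 B_seq=2385 B_ack=0
After event 5: A_seq=0 A_ack=2160 B_seq=2525 B_ack=0
After event 6: A_seq=125 A_ack=2160 B_seq=2525 B_ack=125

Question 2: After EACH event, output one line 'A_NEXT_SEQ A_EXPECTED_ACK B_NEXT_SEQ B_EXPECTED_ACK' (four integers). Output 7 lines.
0 2160 2160 0
0 2160 2160 0
0 2160 2197 0
0 2160 2385 0
0 2160 2385 0
0 2160 2525 0
125 2160 2525 125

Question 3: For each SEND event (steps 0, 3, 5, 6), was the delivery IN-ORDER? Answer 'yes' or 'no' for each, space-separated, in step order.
Step 0: SEND seq=2000 -> in-order
Step 3: SEND seq=2197 -> out-of-order
Step 5: SEND seq=2385 -> out-of-order
Step 6: SEND seq=0 -> in-order

Answer: yes no no yes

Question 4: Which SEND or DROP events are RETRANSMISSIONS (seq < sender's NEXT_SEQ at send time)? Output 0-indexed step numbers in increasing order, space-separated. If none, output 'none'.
Step 0: SEND seq=2000 -> fresh
Step 2: DROP seq=2160 -> fresh
Step 3: SEND seq=2197 -> fresh
Step 5: SEND seq=2385 -> fresh
Step 6: SEND seq=0 -> fresh

Answer: none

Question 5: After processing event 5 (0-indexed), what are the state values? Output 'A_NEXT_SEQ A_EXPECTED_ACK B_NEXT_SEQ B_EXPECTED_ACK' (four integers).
After event 0: A_seq=0 A_ack=2160 B_seq=2160 B_ack=0
After event 1: A_seq=0 A_ack=2160 B_seq=2160 B_ack=0
After event 2: A_seq=0 A_ack=2160 B_seq=2197 B_ack=0
After event 3: A_seq=0 A_ack=2160 B_seq=2385 B_ack=0
After event 4: A_seq=0 A_ack=2160 B_seq=2385 B_ack=0
After event 5: A_seq=0 A_ack=2160 B_seq=2525 B_ack=0

0 2160 2525 0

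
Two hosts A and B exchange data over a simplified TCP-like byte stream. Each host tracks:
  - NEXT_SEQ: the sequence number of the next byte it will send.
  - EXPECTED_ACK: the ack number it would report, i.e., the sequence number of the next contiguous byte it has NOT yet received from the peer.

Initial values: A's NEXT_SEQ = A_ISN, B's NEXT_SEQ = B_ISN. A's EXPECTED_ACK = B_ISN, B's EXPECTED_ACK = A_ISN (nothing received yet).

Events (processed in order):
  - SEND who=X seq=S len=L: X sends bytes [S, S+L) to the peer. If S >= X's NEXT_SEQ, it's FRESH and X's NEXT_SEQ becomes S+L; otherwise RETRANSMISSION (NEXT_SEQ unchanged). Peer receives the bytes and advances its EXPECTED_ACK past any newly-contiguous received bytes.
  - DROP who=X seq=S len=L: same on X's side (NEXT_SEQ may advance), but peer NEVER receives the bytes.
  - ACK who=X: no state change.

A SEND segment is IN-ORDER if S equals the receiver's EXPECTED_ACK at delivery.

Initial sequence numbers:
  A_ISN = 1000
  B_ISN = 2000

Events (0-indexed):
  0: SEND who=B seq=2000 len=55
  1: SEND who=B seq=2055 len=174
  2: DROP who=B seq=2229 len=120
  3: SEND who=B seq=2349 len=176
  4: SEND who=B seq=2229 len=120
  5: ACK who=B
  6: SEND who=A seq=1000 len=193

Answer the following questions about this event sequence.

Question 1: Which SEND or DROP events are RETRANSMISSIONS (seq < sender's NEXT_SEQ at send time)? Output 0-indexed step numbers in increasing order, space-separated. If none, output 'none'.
Answer: 4

Derivation:
Step 0: SEND seq=2000 -> fresh
Step 1: SEND seq=2055 -> fresh
Step 2: DROP seq=2229 -> fresh
Step 3: SEND seq=2349 -> fresh
Step 4: SEND seq=2229 -> retransmit
Step 6: SEND seq=1000 -> fresh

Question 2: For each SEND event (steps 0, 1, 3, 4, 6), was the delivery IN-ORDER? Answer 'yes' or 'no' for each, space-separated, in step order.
Answer: yes yes no yes yes

Derivation:
Step 0: SEND seq=2000 -> in-order
Step 1: SEND seq=2055 -> in-order
Step 3: SEND seq=2349 -> out-of-order
Step 4: SEND seq=2229 -> in-order
Step 6: SEND seq=1000 -> in-order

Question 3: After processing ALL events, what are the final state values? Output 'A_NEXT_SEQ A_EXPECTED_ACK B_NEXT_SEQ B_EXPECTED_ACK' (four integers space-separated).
After event 0: A_seq=1000 A_ack=2055 B_seq=2055 B_ack=1000
After event 1: A_seq=1000 A_ack=2229 B_seq=2229 B_ack=1000
After event 2: A_seq=1000 A_ack=2229 B_seq=2349 B_ack=1000
After event 3: A_seq=1000 A_ack=2229 B_seq=2525 B_ack=1000
After event 4: A_seq=1000 A_ack=2525 B_seq=2525 B_ack=1000
After event 5: A_seq=1000 A_ack=2525 B_seq=2525 B_ack=1000
After event 6: A_seq=1193 A_ack=2525 B_seq=2525 B_ack=1193

Answer: 1193 2525 2525 1193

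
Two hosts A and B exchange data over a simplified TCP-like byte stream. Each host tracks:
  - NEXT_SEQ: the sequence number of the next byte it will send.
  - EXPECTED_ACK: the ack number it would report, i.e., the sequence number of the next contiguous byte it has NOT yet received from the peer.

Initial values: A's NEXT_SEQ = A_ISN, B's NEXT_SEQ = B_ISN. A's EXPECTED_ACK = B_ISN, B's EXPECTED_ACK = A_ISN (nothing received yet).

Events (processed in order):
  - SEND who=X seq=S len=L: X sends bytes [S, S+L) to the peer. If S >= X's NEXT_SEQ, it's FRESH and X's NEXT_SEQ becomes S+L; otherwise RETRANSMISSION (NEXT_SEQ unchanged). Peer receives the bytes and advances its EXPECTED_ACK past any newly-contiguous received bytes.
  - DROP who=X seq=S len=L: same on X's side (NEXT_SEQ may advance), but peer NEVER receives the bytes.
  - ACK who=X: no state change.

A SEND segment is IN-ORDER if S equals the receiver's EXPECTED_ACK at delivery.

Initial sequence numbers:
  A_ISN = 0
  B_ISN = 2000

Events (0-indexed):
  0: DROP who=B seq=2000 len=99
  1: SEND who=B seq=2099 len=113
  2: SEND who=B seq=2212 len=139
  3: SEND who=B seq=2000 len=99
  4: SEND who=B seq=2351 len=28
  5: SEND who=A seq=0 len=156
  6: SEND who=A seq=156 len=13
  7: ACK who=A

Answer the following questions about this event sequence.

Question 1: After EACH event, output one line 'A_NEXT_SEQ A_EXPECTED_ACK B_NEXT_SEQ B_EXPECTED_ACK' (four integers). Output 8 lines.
0 2000 2099 0
0 2000 2212 0
0 2000 2351 0
0 2351 2351 0
0 2379 2379 0
156 2379 2379 156
169 2379 2379 169
169 2379 2379 169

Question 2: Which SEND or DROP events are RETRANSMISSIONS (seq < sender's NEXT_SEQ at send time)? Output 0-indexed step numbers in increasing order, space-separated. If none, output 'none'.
Answer: 3

Derivation:
Step 0: DROP seq=2000 -> fresh
Step 1: SEND seq=2099 -> fresh
Step 2: SEND seq=2212 -> fresh
Step 3: SEND seq=2000 -> retransmit
Step 4: SEND seq=2351 -> fresh
Step 5: SEND seq=0 -> fresh
Step 6: SEND seq=156 -> fresh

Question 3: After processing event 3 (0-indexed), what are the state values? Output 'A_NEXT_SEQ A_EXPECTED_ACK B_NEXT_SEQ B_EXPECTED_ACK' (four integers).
After event 0: A_seq=0 A_ack=2000 B_seq=2099 B_ack=0
After event 1: A_seq=0 A_ack=2000 B_seq=2212 B_ack=0
After event 2: A_seq=0 A_ack=2000 B_seq=2351 B_ack=0
After event 3: A_seq=0 A_ack=2351 B_seq=2351 B_ack=0

0 2351 2351 0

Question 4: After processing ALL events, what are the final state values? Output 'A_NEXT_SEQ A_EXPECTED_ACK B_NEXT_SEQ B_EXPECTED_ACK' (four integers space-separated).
Answer: 169 2379 2379 169

Derivation:
After event 0: A_seq=0 A_ack=2000 B_seq=2099 B_ack=0
After event 1: A_seq=0 A_ack=2000 B_seq=2212 B_ack=0
After event 2: A_seq=0 A_ack=2000 B_seq=2351 B_ack=0
After event 3: A_seq=0 A_ack=2351 B_seq=2351 B_ack=0
After event 4: A_seq=0 A_ack=2379 B_seq=2379 B_ack=0
After event 5: A_seq=156 A_ack=2379 B_seq=2379 B_ack=156
After event 6: A_seq=169 A_ack=2379 B_seq=2379 B_ack=169
After event 7: A_seq=169 A_ack=2379 B_seq=2379 B_ack=169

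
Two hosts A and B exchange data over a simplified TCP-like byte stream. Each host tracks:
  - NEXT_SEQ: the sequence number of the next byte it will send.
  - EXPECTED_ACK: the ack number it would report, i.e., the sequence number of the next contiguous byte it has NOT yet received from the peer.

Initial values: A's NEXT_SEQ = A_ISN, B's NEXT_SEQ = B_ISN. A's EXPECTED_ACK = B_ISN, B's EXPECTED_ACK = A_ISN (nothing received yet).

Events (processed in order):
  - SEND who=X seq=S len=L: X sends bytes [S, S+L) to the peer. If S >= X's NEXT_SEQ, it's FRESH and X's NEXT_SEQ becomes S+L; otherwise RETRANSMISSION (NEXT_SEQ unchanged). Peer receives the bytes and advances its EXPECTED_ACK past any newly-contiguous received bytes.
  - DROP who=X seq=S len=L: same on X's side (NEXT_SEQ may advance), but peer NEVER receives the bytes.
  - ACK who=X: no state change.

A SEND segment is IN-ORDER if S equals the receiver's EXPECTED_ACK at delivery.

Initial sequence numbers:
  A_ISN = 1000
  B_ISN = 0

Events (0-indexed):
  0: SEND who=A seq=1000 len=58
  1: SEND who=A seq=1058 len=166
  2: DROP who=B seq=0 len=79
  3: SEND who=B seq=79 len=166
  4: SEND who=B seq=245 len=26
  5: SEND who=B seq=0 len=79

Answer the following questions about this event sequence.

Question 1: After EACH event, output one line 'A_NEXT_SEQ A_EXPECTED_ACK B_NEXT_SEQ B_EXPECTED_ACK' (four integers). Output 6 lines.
1058 0 0 1058
1224 0 0 1224
1224 0 79 1224
1224 0 245 1224
1224 0 271 1224
1224 271 271 1224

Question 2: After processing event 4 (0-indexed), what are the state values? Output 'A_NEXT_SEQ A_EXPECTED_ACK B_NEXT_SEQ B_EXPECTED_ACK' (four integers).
After event 0: A_seq=1058 A_ack=0 B_seq=0 B_ack=1058
After event 1: A_seq=1224 A_ack=0 B_seq=0 B_ack=1224
After event 2: A_seq=1224 A_ack=0 B_seq=79 B_ack=1224
After event 3: A_seq=1224 A_ack=0 B_seq=245 B_ack=1224
After event 4: A_seq=1224 A_ack=0 B_seq=271 B_ack=1224

1224 0 271 1224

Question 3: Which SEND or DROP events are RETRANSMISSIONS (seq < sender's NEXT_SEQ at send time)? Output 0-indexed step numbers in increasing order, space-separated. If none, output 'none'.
Step 0: SEND seq=1000 -> fresh
Step 1: SEND seq=1058 -> fresh
Step 2: DROP seq=0 -> fresh
Step 3: SEND seq=79 -> fresh
Step 4: SEND seq=245 -> fresh
Step 5: SEND seq=0 -> retransmit

Answer: 5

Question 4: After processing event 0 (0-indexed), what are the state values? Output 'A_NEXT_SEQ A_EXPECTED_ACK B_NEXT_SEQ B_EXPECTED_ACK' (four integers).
After event 0: A_seq=1058 A_ack=0 B_seq=0 B_ack=1058

1058 0 0 1058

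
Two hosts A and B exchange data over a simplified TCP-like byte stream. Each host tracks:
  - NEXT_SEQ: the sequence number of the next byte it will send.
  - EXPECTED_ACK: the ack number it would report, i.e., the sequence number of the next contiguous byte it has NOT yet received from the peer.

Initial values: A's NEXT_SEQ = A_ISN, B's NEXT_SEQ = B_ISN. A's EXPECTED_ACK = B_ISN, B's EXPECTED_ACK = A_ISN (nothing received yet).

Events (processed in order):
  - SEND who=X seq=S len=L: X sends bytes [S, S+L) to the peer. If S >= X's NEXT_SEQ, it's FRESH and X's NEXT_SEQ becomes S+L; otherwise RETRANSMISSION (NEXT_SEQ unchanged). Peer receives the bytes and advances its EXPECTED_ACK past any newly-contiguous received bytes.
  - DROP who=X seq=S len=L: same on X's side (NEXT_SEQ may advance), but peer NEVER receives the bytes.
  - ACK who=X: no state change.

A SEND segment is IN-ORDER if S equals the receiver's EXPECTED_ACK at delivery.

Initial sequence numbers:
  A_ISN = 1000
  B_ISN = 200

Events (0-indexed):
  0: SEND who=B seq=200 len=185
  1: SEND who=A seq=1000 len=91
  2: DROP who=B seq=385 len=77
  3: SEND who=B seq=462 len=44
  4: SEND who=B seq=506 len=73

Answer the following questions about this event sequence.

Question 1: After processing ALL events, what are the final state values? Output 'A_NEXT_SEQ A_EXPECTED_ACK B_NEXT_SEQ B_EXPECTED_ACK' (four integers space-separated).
After event 0: A_seq=1000 A_ack=385 B_seq=385 B_ack=1000
After event 1: A_seq=1091 A_ack=385 B_seq=385 B_ack=1091
After event 2: A_seq=1091 A_ack=385 B_seq=462 B_ack=1091
After event 3: A_seq=1091 A_ack=385 B_seq=506 B_ack=1091
After event 4: A_seq=1091 A_ack=385 B_seq=579 B_ack=1091

Answer: 1091 385 579 1091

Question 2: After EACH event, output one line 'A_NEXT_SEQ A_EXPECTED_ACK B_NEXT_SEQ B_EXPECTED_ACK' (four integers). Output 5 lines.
1000 385 385 1000
1091 385 385 1091
1091 385 462 1091
1091 385 506 1091
1091 385 579 1091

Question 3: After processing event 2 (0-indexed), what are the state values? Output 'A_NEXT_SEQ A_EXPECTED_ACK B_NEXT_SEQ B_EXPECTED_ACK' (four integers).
After event 0: A_seq=1000 A_ack=385 B_seq=385 B_ack=1000
After event 1: A_seq=1091 A_ack=385 B_seq=385 B_ack=1091
After event 2: A_seq=1091 A_ack=385 B_seq=462 B_ack=1091

1091 385 462 1091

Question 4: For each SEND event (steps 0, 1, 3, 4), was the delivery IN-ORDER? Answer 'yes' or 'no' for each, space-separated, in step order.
Step 0: SEND seq=200 -> in-order
Step 1: SEND seq=1000 -> in-order
Step 3: SEND seq=462 -> out-of-order
Step 4: SEND seq=506 -> out-of-order

Answer: yes yes no no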